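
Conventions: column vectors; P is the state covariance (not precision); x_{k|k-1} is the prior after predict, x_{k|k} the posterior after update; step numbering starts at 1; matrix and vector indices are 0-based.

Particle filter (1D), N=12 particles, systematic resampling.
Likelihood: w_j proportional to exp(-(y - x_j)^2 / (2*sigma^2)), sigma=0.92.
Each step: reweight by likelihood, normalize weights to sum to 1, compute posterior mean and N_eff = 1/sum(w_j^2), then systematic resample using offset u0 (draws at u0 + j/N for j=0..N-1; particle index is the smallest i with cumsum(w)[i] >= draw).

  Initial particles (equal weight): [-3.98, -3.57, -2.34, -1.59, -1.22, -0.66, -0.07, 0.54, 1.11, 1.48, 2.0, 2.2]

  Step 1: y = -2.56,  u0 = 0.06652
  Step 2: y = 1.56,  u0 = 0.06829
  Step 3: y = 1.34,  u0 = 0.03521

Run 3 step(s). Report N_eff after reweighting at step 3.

N_eff = 9.9341

step 1: w=[0.1051, 0.1893, 0.3362, 0.1984, 0.1198, 0.0410, 0.0089, 0.0012, 0.0001, 0.0000, 0.0000, 0.0000]  mean=-2.3694  Neff=4.6430  idx=[0, 1, 1, 2, 2, 2, 2, 3, 3, 3, 4, 5]
step 2: w=[0.0000, 0.0000, 0.0000, 0.0017, 0.0017, 0.0017, 0.0017, 0.0385, 0.0385, 0.0385, 0.1409, 0.7367]  mean=-0.8579  Neff=1.7637  idx=[8, 10, 10, 11, 11, 11, 11, 11, 11, 11, 11, 11]
step 3: w=[0.0070, 0.0233, 0.0233, 0.1052, 0.1052, 0.1052, 0.1052, 0.1052, 0.1052, 0.1052, 0.1052, 0.1052]  mean=-0.6926  Neff=9.9341  idx=[2, 3, 4, 5, 5, 6, 7, 8, 9, 9, 10, 11]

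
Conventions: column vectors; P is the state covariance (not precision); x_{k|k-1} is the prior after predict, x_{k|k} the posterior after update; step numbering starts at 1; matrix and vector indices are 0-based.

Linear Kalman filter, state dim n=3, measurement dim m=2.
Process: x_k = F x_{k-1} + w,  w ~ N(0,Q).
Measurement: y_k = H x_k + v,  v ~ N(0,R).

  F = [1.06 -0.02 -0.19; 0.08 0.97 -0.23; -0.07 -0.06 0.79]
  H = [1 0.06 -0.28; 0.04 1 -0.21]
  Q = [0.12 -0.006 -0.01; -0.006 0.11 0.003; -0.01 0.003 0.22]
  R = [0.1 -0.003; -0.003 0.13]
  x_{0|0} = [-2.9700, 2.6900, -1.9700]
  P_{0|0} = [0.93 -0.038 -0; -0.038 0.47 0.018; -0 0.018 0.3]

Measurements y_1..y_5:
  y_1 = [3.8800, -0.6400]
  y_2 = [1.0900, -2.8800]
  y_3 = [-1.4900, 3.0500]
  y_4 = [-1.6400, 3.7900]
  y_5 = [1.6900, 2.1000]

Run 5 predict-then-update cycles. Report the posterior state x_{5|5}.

x_post = [0.3110, 2.1751, -1.2838]

step 1: x^-=[-2.8277, 2.8248, -1.5098]  P^-=[1.1777 0.0346 -0.1212; 0.0346 0.5601 -0.0673; -0.1212 -0.0673 0.4115]  S=[1.3863 0.1831; 0.1831 0.7432]  K=[0.8853 -0.0739; -0.0408 0.7846; -0.1502 -0.1763]  nu=[6.1155, -3.6687]  x^+=[2.8574, -0.3033, -1.7812]  P^+=[0.1111 0.0001 0.0799; 0.0001 0.1120 0.0473; 0.0799 0.0473 0.3474]
step 2: x^-=[3.3733, 0.3441, -1.5890]  P^-=[0.2256 -0.0127 -0.0025; -0.0127 0.2105 -0.0240; -0.0025 -0.0240 0.4244]  S=[0.3603 0.0385; 0.0385 0.3687]  K=[0.6339 -0.0747; -0.0442 0.5878; -0.3113 -0.2748]  nu=[-2.7489, -3.6927]  x^+=[1.9065, -1.7050, 0.2814]  P^+=[0.0824 -0.0009 0.0669; -0.0009 0.0844 0.0371; 0.0669 0.0371 0.3551]
step 3: x^-=[2.0015, -1.5660, 0.1911]  P^-=[0.1988 -0.0100 -0.0125; -0.0100 0.1896 -0.0326; -0.0125 -0.0326 0.4314]  S=[0.3402 0.0440; 0.0440 0.3520]  K=[0.6024 -0.0736; -0.0418 0.5620; -0.3580 -0.3066]  nu=[-3.3441, 4.5761]  x^+=[-0.3498, 1.1457, -0.0151]  P^+=[0.0773 -0.0019 0.0599; -0.0019 0.0798 0.0313; 0.0599 0.0313 0.3451]
step 4: x^-=[-0.3908, 1.0868, -0.0562]  P^-=[0.1956 -0.0090 -0.0165; -0.0090 0.1874 -0.0355; -0.0165 -0.0355 0.4264]  S=[0.3391 0.0462; 0.0462 0.3510]  K=[0.5987 -0.0722; -0.0402 0.5594; -0.3649 -0.3101]  nu=[-1.3301, 2.7070]  x^+=[-1.3826, 2.6547, -0.4103]  P^+=[0.0762 -0.0022 0.0571; -0.0022 0.0791 0.0293; 0.0571 0.0293 0.3371]
step 5: x^-=[-1.4407, 2.5588, -0.3866]  P^-=[0.1952 -0.0087 -0.0176; -0.0087 0.1872 -0.0357; -0.0176 -0.0357 0.4219]  S=[0.3389 0.0465; 0.0465 0.3507]  K=[0.5986 -0.0713; -0.0397 0.5594; -0.3645 -0.3082]  nu=[2.8690, -0.4824]  x^+=[0.3110, 2.1751, -1.2838]  P^+=[0.0759 -0.0023 0.0560; -0.0023 0.0790 0.0287; 0.0560 0.0287 0.3331]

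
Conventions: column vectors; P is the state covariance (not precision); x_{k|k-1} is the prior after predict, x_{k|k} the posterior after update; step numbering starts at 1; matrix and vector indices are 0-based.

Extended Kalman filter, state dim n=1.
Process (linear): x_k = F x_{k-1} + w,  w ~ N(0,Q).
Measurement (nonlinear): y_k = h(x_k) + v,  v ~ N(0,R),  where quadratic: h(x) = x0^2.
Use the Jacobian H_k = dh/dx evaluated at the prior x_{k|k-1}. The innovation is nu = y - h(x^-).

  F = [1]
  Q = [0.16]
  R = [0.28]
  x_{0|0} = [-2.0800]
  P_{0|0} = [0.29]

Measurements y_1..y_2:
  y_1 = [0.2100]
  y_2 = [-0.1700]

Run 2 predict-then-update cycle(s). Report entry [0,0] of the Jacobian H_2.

step 1: x^-=[-2.0800]  P^-=[0.4500]  H_jac=[-4.1600]  S=[8.0675]  K=[-0.2320]  nu=[-4.1164]  x^+=[-1.1248]  P^+=[0.0156]
step 2: x^-=[-1.1248]  P^-=[0.1756]  H_jac=[-2.2496]  S=[1.1688]  K=[-0.3380]  nu=[-1.4352]  x^+=[-0.6397]  P^+=[0.0421]

H_jac[0,0] = -2.2496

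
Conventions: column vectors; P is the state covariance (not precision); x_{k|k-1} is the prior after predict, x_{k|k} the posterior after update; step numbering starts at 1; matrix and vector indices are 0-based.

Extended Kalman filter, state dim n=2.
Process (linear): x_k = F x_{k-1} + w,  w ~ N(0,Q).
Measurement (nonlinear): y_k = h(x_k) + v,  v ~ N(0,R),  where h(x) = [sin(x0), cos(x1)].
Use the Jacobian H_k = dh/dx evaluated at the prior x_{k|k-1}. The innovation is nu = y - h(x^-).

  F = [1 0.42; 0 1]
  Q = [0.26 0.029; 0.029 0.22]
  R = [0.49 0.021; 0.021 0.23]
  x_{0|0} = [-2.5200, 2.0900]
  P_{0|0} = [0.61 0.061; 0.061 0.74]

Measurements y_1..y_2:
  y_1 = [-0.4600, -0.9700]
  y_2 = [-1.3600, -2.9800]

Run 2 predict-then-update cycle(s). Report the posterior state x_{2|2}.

x_post = [-0.8206, 3.8775]

step 1: x^-=[-1.6422, 2.0900]  P^-=[1.0518 0.4008; 0.4008 0.9600]  H_jac=[-0.0713 0.0000; 0.0000 -0.8682]  S=[0.4954 0.0458; 0.0458 0.9536]  K=[-0.1183 -0.3592; 0.0232 -0.8751]  nu=[0.5375, -0.4738]  x^+=[-1.5356, 2.5171]  P^+=[0.9179 0.0980; 0.0980 0.2313]
step 2: x^-=[-0.4784, 2.5171]  P^-=[1.3010 0.2242; 0.2242 0.4513]  H_jac=[0.8878 0.0000; 0.0000 -0.5847]  S=[1.5153 -0.0953; -0.0953 0.3843]  K=[0.7525 -0.1543; 0.0895 -0.6644]  nu=[-0.8997, -2.1687]  x^+=[-0.8206, 3.8775]  P^+=[0.4117 0.0337; 0.0337 0.2582]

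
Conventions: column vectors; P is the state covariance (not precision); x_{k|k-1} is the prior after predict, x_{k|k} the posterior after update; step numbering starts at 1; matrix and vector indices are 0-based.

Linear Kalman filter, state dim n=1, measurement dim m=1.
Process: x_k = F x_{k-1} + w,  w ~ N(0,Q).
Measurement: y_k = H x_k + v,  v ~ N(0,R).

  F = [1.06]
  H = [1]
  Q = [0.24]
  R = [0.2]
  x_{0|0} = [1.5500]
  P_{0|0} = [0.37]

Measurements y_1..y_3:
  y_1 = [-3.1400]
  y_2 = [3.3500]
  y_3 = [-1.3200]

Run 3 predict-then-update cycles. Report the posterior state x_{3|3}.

x_post = [-0.3159]

step 1: x^-=[1.6430]  P^-=[0.6557]  S=[0.8557]  K=[0.7663]  nu=[-4.7830]  x^+=[-2.0221]  P^+=[0.1533]
step 2: x^-=[-2.1435]  P^-=[0.4122]  S=[0.6122]  K=[0.6733]  nu=[5.4935]  x^+=[1.5553]  P^+=[0.1347]
step 3: x^-=[1.6487]  P^-=[0.3913]  S=[0.5913]  K=[0.6618]  nu=[-2.9687]  x^+=[-0.3159]  P^+=[0.1324]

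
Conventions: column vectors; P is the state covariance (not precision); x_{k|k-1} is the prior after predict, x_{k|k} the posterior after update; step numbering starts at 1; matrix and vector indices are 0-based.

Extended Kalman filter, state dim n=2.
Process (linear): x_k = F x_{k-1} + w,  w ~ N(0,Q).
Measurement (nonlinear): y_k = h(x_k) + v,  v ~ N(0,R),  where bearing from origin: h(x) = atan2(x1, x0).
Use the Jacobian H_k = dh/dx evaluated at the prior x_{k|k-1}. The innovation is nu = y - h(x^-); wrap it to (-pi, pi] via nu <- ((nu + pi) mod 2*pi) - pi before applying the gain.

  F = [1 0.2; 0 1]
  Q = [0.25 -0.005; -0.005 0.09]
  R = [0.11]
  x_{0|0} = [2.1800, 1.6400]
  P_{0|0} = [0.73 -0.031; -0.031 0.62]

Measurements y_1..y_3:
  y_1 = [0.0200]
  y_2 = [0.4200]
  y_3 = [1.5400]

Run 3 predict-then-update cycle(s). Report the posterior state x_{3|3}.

x_post = [3.1625, 2.1279]

step 1: x^-=[2.5080, 1.6400]  P^-=[0.9924 0.0880; 0.0880 0.7100]  H_jac=[-0.1826 0.2793]  S=[0.1895]  K=[-0.8267; 0.9616]  nu=[-0.5591]  x^+=[2.9702, 1.1024]  P^+=[0.8629 0.2387; 0.2387 0.5348]
step 2: x^-=[3.1907, 1.1024]  P^-=[1.2297 0.3406; 0.3406 0.6248]  H_jac=[-0.0967 0.2800]  S=[0.1520]  K=[-0.1552; 0.9339]  nu=[0.0873]  x^+=[3.1771, 1.1839]  P^+=[1.2261 0.3626; 0.3626 0.4922]
step 3: x^-=[3.4139, 1.1839]  P^-=[1.6408 0.4561; 0.4561 0.5822]  H_jac=[-0.0907 0.2615]  S=[0.1417]  K=[-0.2085; 0.7826]  nu=[1.2062]  x^+=[3.1625, 2.1279]  P^+=[1.6347 0.4792; 0.4792 0.4954]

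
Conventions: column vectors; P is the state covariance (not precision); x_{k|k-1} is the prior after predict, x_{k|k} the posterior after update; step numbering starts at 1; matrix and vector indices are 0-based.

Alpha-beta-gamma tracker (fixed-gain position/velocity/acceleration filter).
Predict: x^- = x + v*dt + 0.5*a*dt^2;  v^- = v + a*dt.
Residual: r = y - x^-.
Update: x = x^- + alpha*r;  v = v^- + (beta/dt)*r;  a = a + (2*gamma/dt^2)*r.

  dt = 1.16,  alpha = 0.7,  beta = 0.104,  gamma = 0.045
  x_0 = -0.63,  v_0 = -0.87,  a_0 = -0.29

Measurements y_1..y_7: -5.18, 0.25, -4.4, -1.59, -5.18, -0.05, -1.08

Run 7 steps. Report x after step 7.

step 1: x_pred=-1.8343  r=-3.3457  x^+=-4.1763  v^+=-1.5064  a^+=-0.5138
step 2: x_pred=-6.2693  r=6.5193  x^+=-1.7058  v^+=-1.5178  a^+=-0.0777
step 3: x_pred=-3.5188  r=-0.8812  x^+=-4.1356  v^+=-1.6870  a^+=-0.1367
step 4: x_pred=-6.1845  r=4.5945  x^+=-2.9684  v^+=-1.4336  a^+=0.1706
step 5: x_pred=-4.5166  r=-0.6634  x^+=-4.9810  v^+=-1.2952  a^+=0.1263
step 6: x_pred=-6.3984  r=6.3484  x^+=-1.9545  v^+=-0.5795  a^+=0.5509
step 7: x_pred=-2.2562  r=1.1762  x^+=-1.4329  v^+=0.1649  a^+=0.6295

x_post = -1.4329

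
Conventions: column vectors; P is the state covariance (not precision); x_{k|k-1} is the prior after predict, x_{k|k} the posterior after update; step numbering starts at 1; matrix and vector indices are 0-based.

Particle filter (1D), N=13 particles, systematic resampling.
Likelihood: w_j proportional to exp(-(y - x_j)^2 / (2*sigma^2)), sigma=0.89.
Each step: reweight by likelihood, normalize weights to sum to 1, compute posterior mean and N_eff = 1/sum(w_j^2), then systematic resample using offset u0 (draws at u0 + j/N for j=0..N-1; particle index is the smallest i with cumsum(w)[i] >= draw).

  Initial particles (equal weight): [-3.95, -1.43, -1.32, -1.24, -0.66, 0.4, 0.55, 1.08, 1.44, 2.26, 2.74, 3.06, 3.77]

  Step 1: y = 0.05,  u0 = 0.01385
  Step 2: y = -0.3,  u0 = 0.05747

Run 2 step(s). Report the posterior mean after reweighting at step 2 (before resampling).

post_mean = -0.0990

step 1: w=[0.0000, 0.0586, 0.0714, 0.0817, 0.1699, 0.2162, 0.1995, 0.1196, 0.0690, 0.0107, 0.0024, 0.0008, 0.0000]  mean=0.0664  Neff=6.6736  idx=[1, 2, 3, 4, 4, 5, 5, 5, 6, 6, 6, 7, 8]
step 2: w=[0.0563, 0.0654, 0.0722, 0.1162, 0.1162, 0.0925, 0.0925, 0.0925, 0.0799, 0.0799, 0.0799, 0.0379, 0.0186]  mean=-0.0990  Neff=11.5927  idx=[1, 2, 3, 3, 4, 5, 6, 6, 7, 8, 9, 10, 11]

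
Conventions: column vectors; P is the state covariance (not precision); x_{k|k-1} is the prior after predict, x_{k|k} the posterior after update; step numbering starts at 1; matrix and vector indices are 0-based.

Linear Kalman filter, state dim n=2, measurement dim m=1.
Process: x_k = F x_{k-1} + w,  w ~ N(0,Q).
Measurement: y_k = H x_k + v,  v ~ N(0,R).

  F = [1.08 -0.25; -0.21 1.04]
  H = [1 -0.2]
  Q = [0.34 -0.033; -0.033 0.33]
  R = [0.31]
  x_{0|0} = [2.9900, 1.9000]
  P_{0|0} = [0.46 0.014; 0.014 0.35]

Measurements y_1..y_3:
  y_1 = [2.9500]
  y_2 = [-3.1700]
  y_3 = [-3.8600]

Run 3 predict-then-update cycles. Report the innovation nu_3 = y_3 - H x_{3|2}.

innov = [-1.6259]

step 1: x^-=[2.7542, 1.3481]  P^-=[0.8909 -0.2119; -0.2119 0.7227]  S=[1.3145]  K=[0.7099; -0.2711]  nu=[0.4654]  x^+=[3.0846, 1.2219]  P^+=[0.2283 0.0412; 0.0412 0.6261]
step 2: x^-=[3.0259, 0.6230]  P^-=[0.6232 -0.1992; -0.1992 0.9993]  S=[1.0528]  K=[0.6298; -0.3790]  nu=[-6.0713]  x^+=[-0.7976, 2.9240]  P^+=[0.2057 0.0521; 0.0521 0.8480]
step 3: x^-=[-1.5924, 3.2084]  P^-=[0.6047 -0.2389; -0.2389 1.2335]  S=[1.0596]  K=[0.6158; -0.4582]  nu=[-1.6259]  x^+=[-2.5936, 3.9535]  P^+=[0.2029 0.0602; 0.0602 1.0110]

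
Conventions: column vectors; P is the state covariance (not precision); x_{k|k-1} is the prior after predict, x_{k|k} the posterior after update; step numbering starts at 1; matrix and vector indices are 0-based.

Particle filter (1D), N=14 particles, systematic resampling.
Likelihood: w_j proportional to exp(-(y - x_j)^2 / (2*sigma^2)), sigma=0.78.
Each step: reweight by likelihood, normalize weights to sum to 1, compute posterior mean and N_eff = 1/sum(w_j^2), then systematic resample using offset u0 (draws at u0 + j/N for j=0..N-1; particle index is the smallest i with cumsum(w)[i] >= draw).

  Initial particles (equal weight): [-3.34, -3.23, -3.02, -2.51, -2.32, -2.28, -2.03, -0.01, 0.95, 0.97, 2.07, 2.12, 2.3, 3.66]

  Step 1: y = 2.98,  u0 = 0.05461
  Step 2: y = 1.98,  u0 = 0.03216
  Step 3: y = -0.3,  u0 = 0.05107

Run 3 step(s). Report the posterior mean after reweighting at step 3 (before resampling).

post_mean = 2.1365

step 1: w=[0.0000, 0.0000, 0.0000, 0.0000, 0.0000, 0.0000, 0.0000, 0.0003, 0.0136, 0.0145, 0.2034, 0.2188, 0.2747, 0.2747]  mean=2.5492  Neff=4.1566  idx=[10, 10, 10, 11, 11, 11, 12, 12, 12, 12, 13, 13, 13, 13]
step 2: w=[0.0993, 0.0993, 0.0993, 0.0984, 0.0984, 0.0984, 0.0919, 0.0919, 0.0919, 0.0919, 0.0098, 0.0098, 0.0098, 0.0098]  mean=2.2318  Neff=10.7765  idx=[0, 1, 1, 2, 3, 3, 4, 5, 6, 6, 7, 8, 9, 10]
step 3: w=[0.1082, 0.1082, 0.1082, 0.1082, 0.0889, 0.0889, 0.0889, 0.0889, 0.0423, 0.0423, 0.0423, 0.0423, 0.0423, 0.0000]  mean=2.1365  Neff=11.4410  idx=[0, 1, 1, 2, 3, 3, 4, 5, 6, 6, 7, 9, 10, 12]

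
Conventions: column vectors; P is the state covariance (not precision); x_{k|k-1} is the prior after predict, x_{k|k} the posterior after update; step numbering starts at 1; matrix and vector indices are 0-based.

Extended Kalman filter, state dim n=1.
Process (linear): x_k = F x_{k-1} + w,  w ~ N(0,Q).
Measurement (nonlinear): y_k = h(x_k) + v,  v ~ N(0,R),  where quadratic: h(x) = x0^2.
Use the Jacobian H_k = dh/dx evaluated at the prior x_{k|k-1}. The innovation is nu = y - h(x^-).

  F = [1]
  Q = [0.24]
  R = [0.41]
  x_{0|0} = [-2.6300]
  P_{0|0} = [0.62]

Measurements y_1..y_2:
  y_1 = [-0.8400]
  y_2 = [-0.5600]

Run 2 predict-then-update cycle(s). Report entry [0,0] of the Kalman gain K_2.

K[0,0] = -0.3286

step 1: x^-=[-2.6300]  P^-=[0.8600]  H_jac=[-5.2600]  S=[24.2041]  K=[-0.1869]  nu=[-7.7569]  x^+=[-1.1803]  P^+=[0.0146]
step 2: x^-=[-1.1803]  P^-=[0.2546]  H_jac=[-2.3606]  S=[1.8285]  K=[-0.3286]  nu=[-1.9531]  x^+=[-0.5384]  P^+=[0.0571]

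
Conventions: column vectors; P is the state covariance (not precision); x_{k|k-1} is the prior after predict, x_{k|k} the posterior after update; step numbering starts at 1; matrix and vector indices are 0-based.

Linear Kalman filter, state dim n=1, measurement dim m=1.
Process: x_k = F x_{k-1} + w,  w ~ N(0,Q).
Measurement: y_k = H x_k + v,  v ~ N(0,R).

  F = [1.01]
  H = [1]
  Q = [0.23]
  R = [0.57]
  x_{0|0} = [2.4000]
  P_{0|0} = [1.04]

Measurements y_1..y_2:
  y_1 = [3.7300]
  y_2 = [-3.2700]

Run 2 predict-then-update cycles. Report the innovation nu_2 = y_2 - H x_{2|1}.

innov = [-6.6333]

step 1: x^-=[2.4240]  P^-=[1.2909]  S=[1.8609]  K=[0.6937]  nu=[1.3060]  x^+=[3.3300]  P^+=[0.3954]
step 2: x^-=[3.3633]  P^-=[0.6334]  S=[1.2034]  K=[0.5263]  nu=[-6.6333]  x^+=[-0.1280]  P^+=[0.3000]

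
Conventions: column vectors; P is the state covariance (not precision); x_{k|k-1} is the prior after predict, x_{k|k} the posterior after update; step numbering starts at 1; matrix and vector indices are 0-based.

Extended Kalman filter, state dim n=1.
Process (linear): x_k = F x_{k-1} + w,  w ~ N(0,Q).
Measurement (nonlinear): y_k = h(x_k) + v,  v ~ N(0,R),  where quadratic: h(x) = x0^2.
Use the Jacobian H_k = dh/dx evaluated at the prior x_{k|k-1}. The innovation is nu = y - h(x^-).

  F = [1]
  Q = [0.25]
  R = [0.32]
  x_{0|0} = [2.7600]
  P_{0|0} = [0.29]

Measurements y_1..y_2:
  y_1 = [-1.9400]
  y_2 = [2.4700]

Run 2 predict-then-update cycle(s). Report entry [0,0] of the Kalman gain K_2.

K[0,0] = 0.3701

step 1: x^-=[2.7600]  P^-=[0.5400]  H_jac=[5.5200]  S=[16.7740]  K=[0.1777]  nu=[-9.5576]  x^+=[1.0616]  P^+=[0.0103]
step 2: x^-=[1.0616]  P^-=[0.2603]  H_jac=[2.1232]  S=[1.4934]  K=[0.3701]  nu=[1.3430]  x^+=[1.5586]  P^+=[0.0558]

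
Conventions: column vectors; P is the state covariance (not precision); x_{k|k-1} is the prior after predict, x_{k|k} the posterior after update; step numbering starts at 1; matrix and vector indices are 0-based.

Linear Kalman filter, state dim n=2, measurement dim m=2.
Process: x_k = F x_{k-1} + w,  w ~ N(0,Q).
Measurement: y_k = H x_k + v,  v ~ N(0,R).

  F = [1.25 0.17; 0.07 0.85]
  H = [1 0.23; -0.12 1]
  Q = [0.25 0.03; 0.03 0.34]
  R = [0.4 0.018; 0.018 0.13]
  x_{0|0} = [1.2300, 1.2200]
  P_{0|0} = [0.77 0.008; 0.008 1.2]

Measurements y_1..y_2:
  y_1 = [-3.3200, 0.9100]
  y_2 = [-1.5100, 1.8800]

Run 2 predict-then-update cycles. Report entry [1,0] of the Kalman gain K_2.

K[1,0] = 0.0885

step 1: x^-=[1.7449, 1.1231]  P^-=[1.4912 0.2794; 0.2794 1.2117]  S=[2.0838 0.3894; 0.3894 1.2961]  K=[0.7755 -0.1555; 0.1038 0.8778]  nu=[-5.3232, -0.0037]  x^+=[-2.3827, 0.5675]  P^+=[0.3005 0.0298; 0.0298 0.1196]
step 2: x^-=[-2.8819, 0.3156]  P^-=[0.7357 0.1056; 0.1056 0.4314]  S=[1.2071 0.1316; 0.1316 0.5467]  K=[0.6430 -0.1232; 0.0885 0.7447]  nu=[1.2994, 1.2186]  x^+=[-2.1965, 1.3380]  P^+=[0.2491 0.0255; 0.0255 0.1015]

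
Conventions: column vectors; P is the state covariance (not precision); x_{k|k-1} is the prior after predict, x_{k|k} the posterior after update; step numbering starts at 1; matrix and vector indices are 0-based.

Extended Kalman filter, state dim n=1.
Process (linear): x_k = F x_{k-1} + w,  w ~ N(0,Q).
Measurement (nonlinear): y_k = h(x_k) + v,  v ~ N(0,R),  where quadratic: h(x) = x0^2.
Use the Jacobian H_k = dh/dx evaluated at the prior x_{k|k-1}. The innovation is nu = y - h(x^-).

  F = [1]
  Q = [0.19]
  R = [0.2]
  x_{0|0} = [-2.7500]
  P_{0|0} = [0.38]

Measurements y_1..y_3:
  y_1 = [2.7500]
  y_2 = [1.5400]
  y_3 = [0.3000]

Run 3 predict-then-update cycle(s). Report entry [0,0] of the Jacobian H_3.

step 1: x^-=[-2.7500]  P^-=[0.5700]  H_jac=[-5.5000]  S=[17.4425]  K=[-0.1797]  nu=[-4.8125]  x^+=[-1.8850]  P^+=[0.0065]
step 2: x^-=[-1.8850]  P^-=[0.1965]  H_jac=[-3.7701]  S=[2.9934]  K=[-0.2475]  nu=[-2.0133]  x^+=[-1.3867]  P^+=[0.0131]
step 3: x^-=[-1.3867]  P^-=[0.2031]  H_jac=[-2.7734]  S=[1.7624]  K=[-0.3197]  nu=[-1.6229]  x^+=[-0.8679]  P^+=[0.0231]

H_jac[0,0] = -2.7734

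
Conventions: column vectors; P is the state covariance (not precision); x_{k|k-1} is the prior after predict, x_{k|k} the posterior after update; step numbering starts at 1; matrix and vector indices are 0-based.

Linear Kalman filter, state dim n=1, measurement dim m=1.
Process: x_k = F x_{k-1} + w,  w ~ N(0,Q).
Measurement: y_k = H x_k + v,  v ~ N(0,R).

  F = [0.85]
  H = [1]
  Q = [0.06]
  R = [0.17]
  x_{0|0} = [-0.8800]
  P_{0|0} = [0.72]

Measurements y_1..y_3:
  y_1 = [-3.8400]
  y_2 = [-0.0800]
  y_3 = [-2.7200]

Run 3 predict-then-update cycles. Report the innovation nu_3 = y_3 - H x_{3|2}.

innov = [-1.5011]

step 1: x^-=[-0.7480]  P^-=[0.5802]  S=[0.7502]  K=[0.7734]  nu=[-3.0920]  x^+=[-3.1393]  P^+=[0.1315]
step 2: x^-=[-2.6684]  P^-=[0.1550]  S=[0.3250]  K=[0.4769]  nu=[2.5884]  x^+=[-1.4340]  P^+=[0.0811]
step 3: x^-=[-1.2189]  P^-=[0.1186]  S=[0.2886]  K=[0.4109]  nu=[-1.5011]  x^+=[-1.8357]  P^+=[0.0699]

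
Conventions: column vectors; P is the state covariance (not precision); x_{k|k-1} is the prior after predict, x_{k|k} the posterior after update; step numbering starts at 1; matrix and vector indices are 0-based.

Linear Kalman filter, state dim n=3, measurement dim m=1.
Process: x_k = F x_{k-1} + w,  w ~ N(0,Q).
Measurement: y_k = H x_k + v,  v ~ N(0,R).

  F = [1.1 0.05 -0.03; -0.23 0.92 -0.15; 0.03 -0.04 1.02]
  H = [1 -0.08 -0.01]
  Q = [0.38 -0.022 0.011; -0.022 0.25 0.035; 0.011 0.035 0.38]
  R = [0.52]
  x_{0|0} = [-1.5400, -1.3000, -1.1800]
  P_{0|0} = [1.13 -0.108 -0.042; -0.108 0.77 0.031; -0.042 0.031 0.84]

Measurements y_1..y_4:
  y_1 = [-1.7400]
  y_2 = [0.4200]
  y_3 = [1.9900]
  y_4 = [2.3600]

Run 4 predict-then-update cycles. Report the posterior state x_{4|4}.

step 1: x^-=[-1.7236, -0.6648, -1.1978]  P^-=[1.7408 -0.3712 -0.0198; -0.3712 1.0147 -0.0943; -0.0198 -0.0943 1.2513]  S=[2.3270]  K=[0.7609; -0.1940; -0.0107]  nu=[-0.0816]  x^+=[-1.7857, -0.6490, -1.1969]  P^+=[0.3934 -0.0277 -0.0010; -0.0277 0.9271 -0.0991; -0.0010 -0.0991 1.2511]
step 2: x^-=[-1.9608, -0.0068, -1.2485]  P^-=[0.8568 -0.0973 -0.0212; -0.0973 1.1227 -0.2876; -0.0212 -0.2876 1.6916]  S=[1.3997]  K=[0.6179; -0.1317; -0.0108]  nu=[2.3677]  x^+=[-0.4978, -0.3185, -1.2741]  P^+=[0.3225 0.0165 -0.0119; 0.0165 1.0984 -0.2896; -0.0119 -0.2896 1.6914]
step 3: x^-=[-0.5253, 0.0125, -1.3018]  P^-=[0.7779 -0.0169 -0.0614; -0.0169 1.3069 -0.5365; -0.0614 -0.5365 2.1646]  S=[1.3096]  K=[0.5955; -0.0886; -0.0307]  nu=[2.5033]  x^+=[0.9655, -0.2093, -1.3785]  P^+=[0.3135 0.0522 -0.0375; 0.0522 1.2966 -0.5401; -0.0375 -0.5401 2.1634]
step 4: x^-=[1.0929, -0.2079, -1.3688]  P^-=[0.7743 0.0452 -0.1199; 0.0452 1.5371 -0.8450; -0.1199 -0.8450 2.6748]  S=[1.2983]  K=[0.5946; -0.0534; -0.0609]  nu=[1.2368]  x^+=[1.8283, -0.2739, -1.4441]  P^+=[0.3154 0.0864 -0.0729; 0.0864 1.5334 -0.8493; -0.0729 -0.8493 2.6700]

x_post = [1.8283, -0.2739, -1.4441]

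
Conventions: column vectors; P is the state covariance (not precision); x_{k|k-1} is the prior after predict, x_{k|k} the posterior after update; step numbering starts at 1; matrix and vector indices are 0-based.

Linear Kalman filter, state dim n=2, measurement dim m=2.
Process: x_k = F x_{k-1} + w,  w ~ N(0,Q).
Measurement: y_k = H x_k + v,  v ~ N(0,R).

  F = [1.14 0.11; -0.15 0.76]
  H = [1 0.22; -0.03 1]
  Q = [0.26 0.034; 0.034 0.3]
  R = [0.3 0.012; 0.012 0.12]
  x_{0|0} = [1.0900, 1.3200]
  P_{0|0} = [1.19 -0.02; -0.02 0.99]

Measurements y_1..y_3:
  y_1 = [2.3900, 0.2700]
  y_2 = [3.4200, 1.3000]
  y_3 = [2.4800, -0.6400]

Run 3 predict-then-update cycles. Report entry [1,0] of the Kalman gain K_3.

step 1: x^-=[1.3878, 0.8397]  P^-=[1.8135 -0.1037; -0.1037 0.9032]  S=[2.1116 0.0533; 0.0533 1.0310]  K=[0.8530 -0.1974; 0.0228 0.8778]  nu=[0.8175, -0.5281]  x^+=[2.1894, 0.3948]  P^+=[0.2548 -0.0058; -0.0058 0.1054]
step 2: x^-=[2.5393, -0.0283]  P^-=[0.5910 -0.0057; -0.0057 0.3680]  S=[0.9063 0.0696; 0.0696 0.4888]  K=[0.6616 -0.1421; 0.0255 0.7494]  nu=[0.8869, 1.4045]  x^+=[2.9266, 1.0469]  P^+=[0.1975 -0.0032; -0.0032 0.0901]
step 3: x^-=[3.4514, 0.3567]  P^-=[0.5169 0.0051; 0.0051 0.3572]  S=[0.8365 0.0801; 0.0801 0.4774]  K=[0.6316 -0.1279; 0.0288 0.7431]  nu=[-1.0499, -0.8931]  x^+=[2.9025, -0.3373]  P^+=[0.1884 -0.0021; -0.0021 0.0895]

K[1,0] = 0.0288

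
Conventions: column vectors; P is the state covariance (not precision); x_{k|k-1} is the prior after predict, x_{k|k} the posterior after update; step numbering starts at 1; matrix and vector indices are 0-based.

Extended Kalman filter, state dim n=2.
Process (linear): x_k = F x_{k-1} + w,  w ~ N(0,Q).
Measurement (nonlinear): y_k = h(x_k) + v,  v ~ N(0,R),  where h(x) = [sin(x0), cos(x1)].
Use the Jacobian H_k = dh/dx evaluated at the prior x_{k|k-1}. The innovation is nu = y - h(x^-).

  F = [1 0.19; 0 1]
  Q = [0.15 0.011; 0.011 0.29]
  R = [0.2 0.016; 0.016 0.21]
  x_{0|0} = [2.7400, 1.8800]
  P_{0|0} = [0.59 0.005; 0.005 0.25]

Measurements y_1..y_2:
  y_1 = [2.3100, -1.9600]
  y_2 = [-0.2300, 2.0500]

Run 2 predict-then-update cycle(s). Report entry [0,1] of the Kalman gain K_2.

K[0,1] = 0.0186

step 1: x^-=[3.0972, 1.8800]  P^-=[0.7509 0.0635; 0.0635 0.5400]  H_jac=[-0.9990 0.0000; 0.0000 -0.9526]  S=[0.9494 0.0764; 0.0764 0.7000]  K=[-0.7901 -0.0001; -0.0077 -0.7340]  nu=[2.2656, -1.6557]  x^+=[1.3073, 3.0778]  P^+=[0.1582 0.0133; 0.0133 0.1619]
step 2: x^-=[1.8921, 3.0778]  P^-=[0.3191 0.0551; 0.0551 0.4519]  H_jac=[-0.3158 0.0000; 0.0000 -0.0638]  S=[0.2318 0.0171; 0.0171 0.2118]  K=[-0.4361 0.0186; -0.0654 -0.1308]  nu=[-1.1788, 3.0480]  x^+=[2.4630, 2.7563]  P^+=[0.2752 0.0480; 0.0480 0.4470]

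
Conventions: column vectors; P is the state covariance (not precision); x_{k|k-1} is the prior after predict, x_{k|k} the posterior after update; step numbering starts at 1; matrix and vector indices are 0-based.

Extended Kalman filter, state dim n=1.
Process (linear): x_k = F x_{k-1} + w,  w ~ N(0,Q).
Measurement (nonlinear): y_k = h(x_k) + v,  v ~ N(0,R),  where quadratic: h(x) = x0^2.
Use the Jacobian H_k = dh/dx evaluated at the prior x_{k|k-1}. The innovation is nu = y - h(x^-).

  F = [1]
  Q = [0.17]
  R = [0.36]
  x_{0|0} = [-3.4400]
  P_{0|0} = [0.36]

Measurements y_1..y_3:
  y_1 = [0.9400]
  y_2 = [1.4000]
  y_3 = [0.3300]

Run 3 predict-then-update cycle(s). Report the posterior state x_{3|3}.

step 1: x^-=[-3.4400]  P^-=[0.5300]  H_jac=[-6.8800]  S=[25.4472]  K=[-0.1433]  nu=[-10.8936]  x^+=[-1.8790]  P^+=[0.0075]
step 2: x^-=[-1.8790]  P^-=[0.1775]  H_jac=[-3.7581]  S=[2.8668]  K=[-0.2327]  nu=[-2.1307]  x^+=[-1.3832]  P^+=[0.0223]
step 3: x^-=[-1.3832]  P^-=[0.1923]  H_jac=[-2.7665]  S=[1.8317]  K=[-0.2904]  nu=[-1.5834]  x^+=[-0.9234]  P^+=[0.0378]

x_post = [-0.9234]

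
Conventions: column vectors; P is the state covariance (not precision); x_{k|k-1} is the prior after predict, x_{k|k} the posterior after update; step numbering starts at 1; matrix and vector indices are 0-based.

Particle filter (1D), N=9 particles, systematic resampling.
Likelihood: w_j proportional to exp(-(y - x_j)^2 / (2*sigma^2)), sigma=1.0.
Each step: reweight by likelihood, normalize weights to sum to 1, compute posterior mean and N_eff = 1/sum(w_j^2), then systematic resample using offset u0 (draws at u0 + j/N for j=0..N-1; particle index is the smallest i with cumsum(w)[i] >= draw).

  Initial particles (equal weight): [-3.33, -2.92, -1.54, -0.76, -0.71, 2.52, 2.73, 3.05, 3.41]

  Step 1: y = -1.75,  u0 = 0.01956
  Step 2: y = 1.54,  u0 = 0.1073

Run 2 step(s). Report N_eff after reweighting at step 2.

step 1: w=[0.0968, 0.1701, 0.3300, 0.2066, 0.1964, 0.0000, 0.0000, 0.0000, 0.0000]  mean=-1.6236  Neff=4.3771  idx=[0, 1, 1, 2, 2, 2, 3, 3, 4]
step 2: w=[0.0000, 0.0002, 0.0002, 0.0352, 0.0352, 0.0352, 0.2865, 0.2865, 0.3211]  mean=-0.8271  Neff=3.6902  idx=[6, 6, 6, 7, 7, 7, 8, 8, 8]

N_eff = 3.6902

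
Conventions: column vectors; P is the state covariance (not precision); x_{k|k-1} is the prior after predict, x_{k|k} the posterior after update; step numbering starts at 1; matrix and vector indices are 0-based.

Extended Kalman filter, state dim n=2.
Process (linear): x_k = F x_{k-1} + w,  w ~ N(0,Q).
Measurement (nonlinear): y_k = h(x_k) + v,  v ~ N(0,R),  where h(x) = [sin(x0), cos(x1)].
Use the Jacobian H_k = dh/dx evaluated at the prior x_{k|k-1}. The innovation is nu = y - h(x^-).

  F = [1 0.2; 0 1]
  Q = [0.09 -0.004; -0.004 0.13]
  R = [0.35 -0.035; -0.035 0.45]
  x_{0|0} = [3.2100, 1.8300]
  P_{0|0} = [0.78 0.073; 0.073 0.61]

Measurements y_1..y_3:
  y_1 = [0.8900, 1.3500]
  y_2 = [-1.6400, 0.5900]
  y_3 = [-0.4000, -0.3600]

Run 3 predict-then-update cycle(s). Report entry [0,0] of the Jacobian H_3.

H_jac[0,0] = -0.6907

step 1: x^-=[3.5760, 1.8300]  P^-=[0.9236 0.1910; 0.1910 0.7400]  H_jac=[-0.9071 0.0000; 0.0000 -0.9666]  S=[1.1100 0.1325; 0.1325 1.1414]  K=[-0.7458 -0.0752; -0.0824 -0.6171]  nu=[1.3109, 1.6063]  x^+=[2.4776, 0.7307]  P^+=[0.2849 0.0080; 0.0080 0.2843]
step 2: x^-=[2.6237, 0.7307]  P^-=[0.3894 0.0609; 0.0609 0.4143]  H_jac=[-0.8689 0.0000; 0.0000 -0.6674]  S=[0.6440 0.0003; 0.0003 0.6345]  K=[-0.5254 -0.0638; -0.0819 -0.4357]  nu=[-2.1351, -0.1547]  x^+=[3.7553, 0.9730]  P^+=[0.2091 0.0154; 0.0154 0.2895]
step 3: x^-=[3.9499, 0.9730]  P^-=[0.3168 0.0693; 0.0693 0.4195]  H_jac=[-0.6907 0.0000; 0.0000 -0.8266]  S=[0.5012 0.0046; 0.0046 0.7366]  K=[-0.4360 -0.0751; -0.0913 -0.4702]  nu=[0.3231, -0.9228]  x^+=[3.8783, 1.3774]  P^+=[0.2171 0.0224; 0.0224 0.2521]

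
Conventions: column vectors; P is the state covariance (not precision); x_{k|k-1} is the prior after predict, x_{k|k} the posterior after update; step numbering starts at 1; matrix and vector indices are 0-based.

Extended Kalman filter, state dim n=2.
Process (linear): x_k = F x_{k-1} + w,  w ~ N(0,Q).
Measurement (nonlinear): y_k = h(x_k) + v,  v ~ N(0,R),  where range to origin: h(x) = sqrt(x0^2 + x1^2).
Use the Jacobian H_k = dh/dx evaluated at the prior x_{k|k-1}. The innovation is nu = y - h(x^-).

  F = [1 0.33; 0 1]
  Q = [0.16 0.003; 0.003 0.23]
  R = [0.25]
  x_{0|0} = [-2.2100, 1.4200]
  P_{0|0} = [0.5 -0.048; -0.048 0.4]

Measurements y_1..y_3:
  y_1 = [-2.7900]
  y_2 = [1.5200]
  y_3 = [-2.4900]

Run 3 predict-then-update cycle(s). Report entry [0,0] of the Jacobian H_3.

step 1: x^-=[-1.7414, 1.4200]  P^-=[0.6719 0.0870; 0.0870 0.6300]  H_jac=[-0.7750 0.6320]  S=[0.8199]  K=[-0.5680; 0.4033]  nu=[-5.0370]  x^+=[1.1196, -0.6116]  P^+=[0.4073 0.2748; 0.2748 0.4966]
step 2: x^-=[0.9178, -0.6116]  P^-=[0.8028 0.4417; 0.4417 0.7266]  H_jac=[0.8322 -0.5545]  S=[0.6217]  K=[0.6806; -0.0569]  nu=[0.4171]  x^+=[1.2017, -0.6353]  P^+=[0.5149 0.4658; 0.4658 0.7246]
step 3: x^-=[0.9920, -0.6353]  P^-=[1.0612 0.7079; 0.7079 0.9546]  H_jac=[0.8421 -0.5393]  S=[0.6372]  K=[0.8033; 0.1276]  nu=[-3.6680]  x^+=[-1.9545, -1.1033]  P^+=[0.6500 0.6426; 0.6426 0.9442]

H_jac[0,0] = 0.8421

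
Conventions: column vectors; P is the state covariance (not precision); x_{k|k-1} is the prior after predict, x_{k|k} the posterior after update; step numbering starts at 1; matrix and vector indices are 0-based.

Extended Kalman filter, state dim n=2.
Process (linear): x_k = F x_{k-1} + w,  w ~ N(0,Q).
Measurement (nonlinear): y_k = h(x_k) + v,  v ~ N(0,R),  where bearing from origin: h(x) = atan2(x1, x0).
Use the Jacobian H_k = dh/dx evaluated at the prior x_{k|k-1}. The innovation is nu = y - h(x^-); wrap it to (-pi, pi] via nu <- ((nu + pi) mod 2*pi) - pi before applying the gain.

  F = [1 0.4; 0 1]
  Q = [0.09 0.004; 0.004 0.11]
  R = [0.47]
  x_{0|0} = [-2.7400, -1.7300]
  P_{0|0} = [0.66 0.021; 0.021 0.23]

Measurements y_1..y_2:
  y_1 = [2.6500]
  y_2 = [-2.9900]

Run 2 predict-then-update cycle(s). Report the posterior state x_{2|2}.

step 1: x^-=[-3.4320, -1.7300]  P^-=[0.8036 0.1170; 0.1170 0.3400]  H_jac=[0.1171 -0.2323]  S=[0.4930]  K=[0.1358; -0.1324]  nu=[-0.9585]  x^+=[-3.5621, -1.6031]  P^+=[0.7945 0.1259; 0.1259 0.3314]
step 2: x^-=[-4.2034, -1.6031]  P^-=[1.0382 0.2624; 0.2624 0.4414]  H_jac=[0.0792 -0.2077]  S=[0.4869]  K=[0.0570; -0.1456]  nu=[-0.2128]  x^+=[-4.2155, -1.5721]  P^+=[1.0366 0.2664; 0.2664 0.4310]

x_post = [-4.2155, -1.5721]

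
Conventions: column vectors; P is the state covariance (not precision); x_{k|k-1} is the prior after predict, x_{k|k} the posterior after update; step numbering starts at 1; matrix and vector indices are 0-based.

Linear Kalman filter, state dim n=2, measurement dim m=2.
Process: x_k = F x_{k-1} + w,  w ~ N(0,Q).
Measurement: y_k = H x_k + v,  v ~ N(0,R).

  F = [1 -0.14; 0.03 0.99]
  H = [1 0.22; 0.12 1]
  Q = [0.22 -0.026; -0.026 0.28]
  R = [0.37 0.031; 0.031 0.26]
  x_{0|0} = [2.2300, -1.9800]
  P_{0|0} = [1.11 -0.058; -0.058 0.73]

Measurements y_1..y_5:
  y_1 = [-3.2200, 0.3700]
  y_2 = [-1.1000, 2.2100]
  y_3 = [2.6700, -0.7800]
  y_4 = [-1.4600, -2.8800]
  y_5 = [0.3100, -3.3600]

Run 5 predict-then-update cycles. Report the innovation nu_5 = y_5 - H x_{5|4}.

innov = [0.5973, -1.6099]

step 1: x^-=[2.5072, -1.8933]  P^-=[1.3605 -0.1511; -0.1511 0.9930]  S=[1.7121 0.2577; 0.2577 1.2364]  K=[0.7988 -0.1566; -0.0819 0.8056]  nu=[-5.3107, 1.9624]  x^+=[-2.0423, 0.1224]  P^+=[0.3022 -0.0522; -0.0522 0.2132]
step 2: x^-=[-2.0595, 0.0599]  P^-=[0.5410 -0.0980; -0.0980 0.4861]  S=[0.8914 0.1023; 0.1023 0.7304]  K=[0.5975 -0.1289; -0.0655 0.6586]  nu=[0.9463, 2.3972]  x^+=[-1.8032, 1.5768]  P^+=[0.2264 -0.0422; -0.0422 0.1743]
step 3: x^-=[-2.0239, 1.5069]  P^-=[0.4616 -0.0849; -0.0849 0.4485]  S=[0.8159 0.0979; 0.0979 0.6948]  K=[0.5573 -0.1210; -0.0599 0.6393]  nu=[4.3624, -2.0441]  x^+=[0.6548, -0.0610]  P^+=[0.2112 -0.0395; -0.0395 0.1691]
step 4: x^-=[0.6634, -0.0407]  P^-=[0.4455 -0.0821; -0.0821 0.4436]  S=[0.8009 0.0978; 0.0978 0.6903]  K=[0.5483 -0.1191; -0.0584 0.6366]  nu=[-2.1144, -2.9189]  x^+=[-0.1482, -1.7755]  P^+=[0.2077 -0.0389; -0.0389 0.1684]
step 5: x^-=[0.1003, -1.7621]  P^-=[0.4419 -0.0815; -0.0815 0.4429]  S=[0.7975 0.0979; 0.0979 0.6897]  K=[0.5462 -0.1187; -0.0580 0.6362]  nu=[0.5973, -1.6099]  x^+=[0.6177, -2.8210]  P^+=[0.2070 -0.0388; -0.0388 0.1683]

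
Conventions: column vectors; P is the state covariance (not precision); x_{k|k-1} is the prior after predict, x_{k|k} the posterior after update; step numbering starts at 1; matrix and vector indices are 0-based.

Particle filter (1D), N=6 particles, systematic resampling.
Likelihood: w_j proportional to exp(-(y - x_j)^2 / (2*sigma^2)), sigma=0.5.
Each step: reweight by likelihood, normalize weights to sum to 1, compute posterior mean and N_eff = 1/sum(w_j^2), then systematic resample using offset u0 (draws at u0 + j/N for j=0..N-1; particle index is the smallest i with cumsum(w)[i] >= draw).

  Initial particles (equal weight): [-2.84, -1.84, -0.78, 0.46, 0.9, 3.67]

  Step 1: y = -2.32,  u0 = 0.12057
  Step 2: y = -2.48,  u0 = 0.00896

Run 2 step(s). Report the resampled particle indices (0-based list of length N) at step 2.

step 1: w=[0.4766, 0.5163, 0.0071, 0.0000, 0.0000, 0.0000]  mean=-2.3090  Neff=2.0254  idx=[0, 0, 0, 1, 1, 1]
step 2: w=[0.2122, 0.2122, 0.2122, 0.1212, 0.1212, 0.1212]  mean=-2.4765  Neff=5.5841  idx=[0, 0, 1, 2, 3, 4]

resampled_idx = [0, 0, 1, 2, 3, 4]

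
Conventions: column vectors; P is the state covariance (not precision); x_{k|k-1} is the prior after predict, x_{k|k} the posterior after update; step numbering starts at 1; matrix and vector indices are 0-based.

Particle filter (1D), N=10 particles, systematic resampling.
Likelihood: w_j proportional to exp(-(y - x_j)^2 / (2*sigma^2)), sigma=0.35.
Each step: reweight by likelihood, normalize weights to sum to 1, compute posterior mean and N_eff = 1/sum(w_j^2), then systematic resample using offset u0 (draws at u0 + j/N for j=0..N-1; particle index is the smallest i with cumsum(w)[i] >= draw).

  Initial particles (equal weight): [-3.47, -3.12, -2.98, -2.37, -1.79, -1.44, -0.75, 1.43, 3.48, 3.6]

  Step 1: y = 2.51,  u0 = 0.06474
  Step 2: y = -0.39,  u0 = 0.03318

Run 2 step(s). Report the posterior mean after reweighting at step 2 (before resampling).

step 1: w=[0.0000, 0.0000, 0.0000, 0.0000, 0.0000, 0.0000, 0.0000, 0.2260, 0.5672, 0.2068]  mean=3.0416  Neff=2.4063  idx=[7, 7, 8, 8, 8, 8, 8, 8, 9, 9]
step 2: w=[0.5000, 0.5000, 0.0000, 0.0000, 0.0000, 0.0000, 0.0000, 0.0000, 0.0000, 0.0000]  mean=1.4300  Neff=2.0000  idx=[0, 0, 0, 0, 0, 1, 1, 1, 1, 1]

post_mean = 1.4300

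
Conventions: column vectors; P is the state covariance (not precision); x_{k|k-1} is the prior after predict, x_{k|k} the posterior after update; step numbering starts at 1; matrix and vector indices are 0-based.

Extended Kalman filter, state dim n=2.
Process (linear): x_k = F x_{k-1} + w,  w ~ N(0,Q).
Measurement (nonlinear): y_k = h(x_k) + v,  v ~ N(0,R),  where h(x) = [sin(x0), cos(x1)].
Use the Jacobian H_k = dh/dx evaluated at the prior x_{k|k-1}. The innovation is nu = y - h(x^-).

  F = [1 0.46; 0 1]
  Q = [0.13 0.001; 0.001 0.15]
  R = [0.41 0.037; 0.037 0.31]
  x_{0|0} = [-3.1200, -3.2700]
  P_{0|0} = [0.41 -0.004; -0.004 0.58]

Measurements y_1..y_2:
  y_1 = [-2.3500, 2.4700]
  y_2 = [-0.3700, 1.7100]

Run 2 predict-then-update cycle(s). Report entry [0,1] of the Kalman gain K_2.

K[0,1] = -0.1968

step 1: x^-=[-4.6242, -3.2700]  P^-=[0.6590 0.2638; 0.2638 0.7300]  H_jac=[-0.0881 0.0000; 0.0000 -0.1281]  S=[0.4151 0.0400; 0.0400 0.3220]  K=[-0.1313 -0.0886; -0.0284 -0.2868]  nu=[-3.3461, 3.4618]  x^+=[-4.4916, -4.1680]  P^+=[0.6484 0.2525; 0.2525 0.7025]
step 2: x^-=[-6.4089, -4.1680]  P^-=[1.1594 0.5766; 0.5766 0.8525]  H_jac=[0.9921 0.0000; 0.0000 -0.8555]  S=[1.5511 -0.4524; -0.4524 0.9339]  K=[0.6841 -0.1968; 0.1643 -0.7014]  nu=[-0.2446, 2.2279]  x^+=[-7.0147, -5.7707]  P^+=[0.2754 0.0417; 0.0417 0.2471]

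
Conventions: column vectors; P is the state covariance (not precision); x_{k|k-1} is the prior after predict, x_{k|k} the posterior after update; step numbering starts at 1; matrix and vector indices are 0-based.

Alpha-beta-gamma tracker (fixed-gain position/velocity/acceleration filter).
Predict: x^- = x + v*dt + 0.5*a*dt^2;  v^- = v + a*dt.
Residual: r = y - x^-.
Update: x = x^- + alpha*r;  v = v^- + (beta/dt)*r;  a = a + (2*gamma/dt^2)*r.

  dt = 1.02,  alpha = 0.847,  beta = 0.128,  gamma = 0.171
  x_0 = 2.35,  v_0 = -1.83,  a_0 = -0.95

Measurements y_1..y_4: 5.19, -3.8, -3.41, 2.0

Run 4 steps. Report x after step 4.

x_post = 0.5639

step 1: x_pred=-0.0108  r=5.2008  x^+=4.3943  v^+=-2.1464  a^+=0.7596
step 2: x_pred=2.6001  r=-6.4001  x^+=-2.8208  v^+=-2.1747  a^+=-1.3443
step 3: x_pred=-5.7383  r=2.3283  x^+=-3.7662  v^+=-3.2537  a^+=-0.5789
step 4: x_pred=-7.3861  r=9.3861  x^+=0.5639  v^+=-2.6663  a^+=2.5065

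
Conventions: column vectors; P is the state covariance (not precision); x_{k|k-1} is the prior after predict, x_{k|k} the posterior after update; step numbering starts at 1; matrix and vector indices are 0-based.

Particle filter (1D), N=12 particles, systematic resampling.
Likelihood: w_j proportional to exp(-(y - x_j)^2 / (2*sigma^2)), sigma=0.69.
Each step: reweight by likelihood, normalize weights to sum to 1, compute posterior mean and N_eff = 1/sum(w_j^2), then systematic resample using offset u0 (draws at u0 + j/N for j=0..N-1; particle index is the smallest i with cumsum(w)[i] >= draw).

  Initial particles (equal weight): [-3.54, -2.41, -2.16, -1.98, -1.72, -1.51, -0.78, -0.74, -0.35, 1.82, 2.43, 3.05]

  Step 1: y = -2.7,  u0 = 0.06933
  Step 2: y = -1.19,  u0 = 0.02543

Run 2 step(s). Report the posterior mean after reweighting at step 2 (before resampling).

post_mean = -1.9181

step 1: w=[0.1427, 0.2740, 0.2204, 0.1737, 0.1092, 0.0677, 0.0062, 0.0053, 0.0009, 0.0000, 0.0000, 0.0000]  mean=-2.2844  Neff=5.2429  idx=[0, 1, 1, 1, 1, 2, 2, 3, 3, 4, 4, 5]
step 2: w=[0.0006, 0.0418, 0.0418, 0.0418, 0.0418, 0.0743, 0.0743, 0.1036, 0.1036, 0.1486, 0.1486, 0.1792]  mean=-1.9181  Neff=8.6379  idx=[1, 3, 5, 6, 7, 8, 9, 9, 10, 10, 11, 11]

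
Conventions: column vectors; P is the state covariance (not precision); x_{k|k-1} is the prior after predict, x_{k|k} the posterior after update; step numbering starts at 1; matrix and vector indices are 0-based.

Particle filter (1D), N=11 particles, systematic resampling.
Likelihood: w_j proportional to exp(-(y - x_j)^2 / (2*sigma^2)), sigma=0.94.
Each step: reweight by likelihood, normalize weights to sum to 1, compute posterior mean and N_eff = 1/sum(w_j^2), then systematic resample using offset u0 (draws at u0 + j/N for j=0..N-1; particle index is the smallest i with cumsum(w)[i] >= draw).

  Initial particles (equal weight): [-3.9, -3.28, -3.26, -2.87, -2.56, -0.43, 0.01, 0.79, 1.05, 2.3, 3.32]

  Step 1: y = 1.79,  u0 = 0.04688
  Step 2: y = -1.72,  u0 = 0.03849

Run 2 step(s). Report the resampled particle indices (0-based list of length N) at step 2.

step 1: w=[0.0000, 0.0000, 0.0000, 0.0000, 0.0000, 0.0231, 0.0626, 0.2136, 0.2759, 0.3247, 0.1000]  mean=1.5280  Neff=4.1384  idx=[6, 7, 7, 8, 8, 8, 9, 9, 9, 9, 10]
step 2: w=[0.6568, 0.1011, 0.1011, 0.0465, 0.0465, 0.0465, 0.0004, 0.0004, 0.0004, 0.0004, 0.0000]  mean=0.3162  Neff=2.1817  idx=[0, 0, 0, 0, 0, 0, 0, 1, 2, 2, 4]

resampled_idx = [0, 0, 0, 0, 0, 0, 0, 1, 2, 2, 4]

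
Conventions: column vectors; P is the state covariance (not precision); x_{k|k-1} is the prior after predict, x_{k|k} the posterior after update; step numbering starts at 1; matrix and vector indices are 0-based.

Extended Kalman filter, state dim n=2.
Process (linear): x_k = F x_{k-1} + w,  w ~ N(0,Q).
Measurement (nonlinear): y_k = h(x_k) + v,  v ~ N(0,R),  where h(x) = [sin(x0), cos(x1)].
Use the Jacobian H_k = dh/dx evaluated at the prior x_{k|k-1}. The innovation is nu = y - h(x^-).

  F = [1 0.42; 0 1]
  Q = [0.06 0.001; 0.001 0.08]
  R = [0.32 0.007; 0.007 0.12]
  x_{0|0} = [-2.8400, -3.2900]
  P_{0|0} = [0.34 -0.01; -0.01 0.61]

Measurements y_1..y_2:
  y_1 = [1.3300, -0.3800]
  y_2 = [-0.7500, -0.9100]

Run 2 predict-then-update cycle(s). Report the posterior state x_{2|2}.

x_post = [-6.6569, -3.8357]

step 1: x^-=[-4.2218, -3.2900]  P^-=[0.4992 0.2472; 0.2472 0.6900]  H_jac=[-0.4711 0.0000; 0.0000 -0.1479]  S=[0.4308 0.0242; 0.0242 0.1351]  K=[-0.5361 -0.1745; -0.2302 -0.7140]  nu=[0.4479, 0.6090]  x^+=[-4.5682, -3.8279]  P^+=[0.3667 0.1670; 0.1670 0.5903]
step 2: x^-=[-6.1759, -3.8279]  P^-=[0.6711 0.4159; 0.4159 0.6703]  H_jac=[0.9943 0.0000; 0.0000 -0.6337]  S=[0.9834 -0.2551; -0.2551 0.3892]  K=[0.6058 -0.2802; 0.1655 -0.9830]  nu=[-0.8570, -0.1364]  x^+=[-6.6569, -3.8357]  P^+=[0.1930 0.0464; 0.0464 0.1843]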